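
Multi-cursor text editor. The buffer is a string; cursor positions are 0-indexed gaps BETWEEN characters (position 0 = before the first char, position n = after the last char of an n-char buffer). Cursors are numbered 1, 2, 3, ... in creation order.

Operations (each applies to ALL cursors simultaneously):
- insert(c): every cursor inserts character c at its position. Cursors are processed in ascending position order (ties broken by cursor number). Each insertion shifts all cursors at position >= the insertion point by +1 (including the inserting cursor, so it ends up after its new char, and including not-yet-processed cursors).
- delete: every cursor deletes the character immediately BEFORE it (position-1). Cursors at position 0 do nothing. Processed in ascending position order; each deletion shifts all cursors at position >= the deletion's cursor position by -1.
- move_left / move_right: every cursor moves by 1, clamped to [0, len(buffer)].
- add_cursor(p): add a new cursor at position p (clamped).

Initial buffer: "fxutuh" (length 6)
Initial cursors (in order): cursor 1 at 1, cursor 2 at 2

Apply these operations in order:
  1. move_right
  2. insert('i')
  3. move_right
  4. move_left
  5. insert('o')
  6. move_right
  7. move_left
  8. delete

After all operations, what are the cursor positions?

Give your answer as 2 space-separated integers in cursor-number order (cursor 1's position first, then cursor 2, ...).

Answer: 3 5

Derivation:
After op 1 (move_right): buffer="fxutuh" (len 6), cursors c1@2 c2@3, authorship ......
After op 2 (insert('i')): buffer="fxiuituh" (len 8), cursors c1@3 c2@5, authorship ..1.2...
After op 3 (move_right): buffer="fxiuituh" (len 8), cursors c1@4 c2@6, authorship ..1.2...
After op 4 (move_left): buffer="fxiuituh" (len 8), cursors c1@3 c2@5, authorship ..1.2...
After op 5 (insert('o')): buffer="fxiouiotuh" (len 10), cursors c1@4 c2@7, authorship ..11.22...
After op 6 (move_right): buffer="fxiouiotuh" (len 10), cursors c1@5 c2@8, authorship ..11.22...
After op 7 (move_left): buffer="fxiouiotuh" (len 10), cursors c1@4 c2@7, authorship ..11.22...
After op 8 (delete): buffer="fxiuituh" (len 8), cursors c1@3 c2@5, authorship ..1.2...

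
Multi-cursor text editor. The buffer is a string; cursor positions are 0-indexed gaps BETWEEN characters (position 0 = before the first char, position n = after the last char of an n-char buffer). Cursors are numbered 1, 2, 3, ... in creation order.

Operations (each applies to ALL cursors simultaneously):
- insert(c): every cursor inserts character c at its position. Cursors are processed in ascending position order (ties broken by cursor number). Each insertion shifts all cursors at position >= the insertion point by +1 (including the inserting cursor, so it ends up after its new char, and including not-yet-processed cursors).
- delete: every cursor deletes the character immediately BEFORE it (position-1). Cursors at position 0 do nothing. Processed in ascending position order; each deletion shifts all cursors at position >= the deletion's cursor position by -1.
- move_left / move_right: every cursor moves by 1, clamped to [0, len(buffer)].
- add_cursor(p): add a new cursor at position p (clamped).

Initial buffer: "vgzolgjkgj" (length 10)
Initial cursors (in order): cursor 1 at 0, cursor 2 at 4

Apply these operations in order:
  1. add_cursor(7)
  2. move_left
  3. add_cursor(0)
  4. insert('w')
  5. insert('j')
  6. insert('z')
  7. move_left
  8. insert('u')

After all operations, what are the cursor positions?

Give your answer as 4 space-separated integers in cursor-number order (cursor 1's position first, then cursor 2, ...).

After op 1 (add_cursor(7)): buffer="vgzolgjkgj" (len 10), cursors c1@0 c2@4 c3@7, authorship ..........
After op 2 (move_left): buffer="vgzolgjkgj" (len 10), cursors c1@0 c2@3 c3@6, authorship ..........
After op 3 (add_cursor(0)): buffer="vgzolgjkgj" (len 10), cursors c1@0 c4@0 c2@3 c3@6, authorship ..........
After op 4 (insert('w')): buffer="wwvgzwolgwjkgj" (len 14), cursors c1@2 c4@2 c2@6 c3@10, authorship 14...2...3....
After op 5 (insert('j')): buffer="wwjjvgzwjolgwjjkgj" (len 18), cursors c1@4 c4@4 c2@9 c3@14, authorship 1414...22...33....
After op 6 (insert('z')): buffer="wwjjzzvgzwjzolgwjzjkgj" (len 22), cursors c1@6 c4@6 c2@12 c3@18, authorship 141414...222...333....
After op 7 (move_left): buffer="wwjjzzvgzwjzolgwjzjkgj" (len 22), cursors c1@5 c4@5 c2@11 c3@17, authorship 141414...222...333....
After op 8 (insert('u')): buffer="wwjjzuuzvgzwjuzolgwjuzjkgj" (len 26), cursors c1@7 c4@7 c2@14 c3@21, authorship 14141144...2222...3333....

Answer: 7 14 21 7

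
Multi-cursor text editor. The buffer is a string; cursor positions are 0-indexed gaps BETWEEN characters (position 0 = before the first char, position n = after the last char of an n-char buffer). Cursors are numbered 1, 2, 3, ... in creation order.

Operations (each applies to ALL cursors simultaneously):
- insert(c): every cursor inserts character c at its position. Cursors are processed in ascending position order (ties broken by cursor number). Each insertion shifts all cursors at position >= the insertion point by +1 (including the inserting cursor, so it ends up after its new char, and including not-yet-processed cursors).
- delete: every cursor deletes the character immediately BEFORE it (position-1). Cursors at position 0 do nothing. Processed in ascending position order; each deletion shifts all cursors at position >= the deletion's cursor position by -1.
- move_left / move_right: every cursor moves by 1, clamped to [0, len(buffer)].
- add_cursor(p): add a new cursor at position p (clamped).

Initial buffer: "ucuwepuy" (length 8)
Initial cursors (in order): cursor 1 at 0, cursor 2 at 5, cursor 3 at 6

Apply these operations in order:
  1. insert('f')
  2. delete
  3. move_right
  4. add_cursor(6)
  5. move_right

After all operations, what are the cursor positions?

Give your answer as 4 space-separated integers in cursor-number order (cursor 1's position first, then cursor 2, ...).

Answer: 2 7 8 7

Derivation:
After op 1 (insert('f')): buffer="fucuwefpfuy" (len 11), cursors c1@1 c2@7 c3@9, authorship 1.....2.3..
After op 2 (delete): buffer="ucuwepuy" (len 8), cursors c1@0 c2@5 c3@6, authorship ........
After op 3 (move_right): buffer="ucuwepuy" (len 8), cursors c1@1 c2@6 c3@7, authorship ........
After op 4 (add_cursor(6)): buffer="ucuwepuy" (len 8), cursors c1@1 c2@6 c4@6 c3@7, authorship ........
After op 5 (move_right): buffer="ucuwepuy" (len 8), cursors c1@2 c2@7 c4@7 c3@8, authorship ........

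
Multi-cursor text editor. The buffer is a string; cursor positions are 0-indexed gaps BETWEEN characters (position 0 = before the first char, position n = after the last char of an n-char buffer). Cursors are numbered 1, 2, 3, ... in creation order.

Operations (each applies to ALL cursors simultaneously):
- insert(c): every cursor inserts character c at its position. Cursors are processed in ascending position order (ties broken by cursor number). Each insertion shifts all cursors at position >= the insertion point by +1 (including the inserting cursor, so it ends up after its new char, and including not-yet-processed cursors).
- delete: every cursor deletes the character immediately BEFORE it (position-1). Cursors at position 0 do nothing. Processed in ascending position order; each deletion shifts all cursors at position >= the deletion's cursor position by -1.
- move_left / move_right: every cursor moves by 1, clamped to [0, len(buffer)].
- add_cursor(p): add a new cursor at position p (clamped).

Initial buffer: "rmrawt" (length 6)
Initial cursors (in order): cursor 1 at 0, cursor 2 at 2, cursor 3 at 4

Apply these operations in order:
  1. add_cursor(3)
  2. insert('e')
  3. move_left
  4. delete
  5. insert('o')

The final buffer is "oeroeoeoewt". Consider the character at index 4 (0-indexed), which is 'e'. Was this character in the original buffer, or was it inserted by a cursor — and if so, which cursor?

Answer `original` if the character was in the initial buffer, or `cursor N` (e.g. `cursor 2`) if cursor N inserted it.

Answer: cursor 2

Derivation:
After op 1 (add_cursor(3)): buffer="rmrawt" (len 6), cursors c1@0 c2@2 c4@3 c3@4, authorship ......
After op 2 (insert('e')): buffer="ermereaewt" (len 10), cursors c1@1 c2@4 c4@6 c3@8, authorship 1..2.4.3..
After op 3 (move_left): buffer="ermereaewt" (len 10), cursors c1@0 c2@3 c4@5 c3@7, authorship 1..2.4.3..
After op 4 (delete): buffer="ereeewt" (len 7), cursors c1@0 c2@2 c4@3 c3@4, authorship 1.243..
After op 5 (insert('o')): buffer="oeroeoeoewt" (len 11), cursors c1@1 c2@4 c4@6 c3@8, authorship 11.224433..
Authorship (.=original, N=cursor N): 1 1 . 2 2 4 4 3 3 . .
Index 4: author = 2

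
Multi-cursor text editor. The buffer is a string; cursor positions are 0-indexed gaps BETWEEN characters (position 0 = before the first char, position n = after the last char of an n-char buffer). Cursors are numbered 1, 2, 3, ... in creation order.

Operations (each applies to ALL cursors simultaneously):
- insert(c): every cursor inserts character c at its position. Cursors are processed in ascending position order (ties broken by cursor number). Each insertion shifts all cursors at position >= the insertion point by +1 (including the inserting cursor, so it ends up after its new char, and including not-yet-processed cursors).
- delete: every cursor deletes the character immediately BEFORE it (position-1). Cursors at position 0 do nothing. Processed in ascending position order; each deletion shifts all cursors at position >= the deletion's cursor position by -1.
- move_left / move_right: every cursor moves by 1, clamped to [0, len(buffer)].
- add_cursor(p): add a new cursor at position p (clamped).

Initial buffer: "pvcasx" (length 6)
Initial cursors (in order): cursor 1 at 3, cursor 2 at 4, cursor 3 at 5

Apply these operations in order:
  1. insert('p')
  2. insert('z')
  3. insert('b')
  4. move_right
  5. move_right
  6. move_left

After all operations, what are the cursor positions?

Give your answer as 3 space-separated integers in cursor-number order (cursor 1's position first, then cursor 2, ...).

Answer: 7 11 14

Derivation:
After op 1 (insert('p')): buffer="pvcpapspx" (len 9), cursors c1@4 c2@6 c3@8, authorship ...1.2.3.
After op 2 (insert('z')): buffer="pvcpzapzspzx" (len 12), cursors c1@5 c2@8 c3@11, authorship ...11.22.33.
After op 3 (insert('b')): buffer="pvcpzbapzbspzbx" (len 15), cursors c1@6 c2@10 c3@14, authorship ...111.222.333.
After op 4 (move_right): buffer="pvcpzbapzbspzbx" (len 15), cursors c1@7 c2@11 c3@15, authorship ...111.222.333.
After op 5 (move_right): buffer="pvcpzbapzbspzbx" (len 15), cursors c1@8 c2@12 c3@15, authorship ...111.222.333.
After op 6 (move_left): buffer="pvcpzbapzbspzbx" (len 15), cursors c1@7 c2@11 c3@14, authorship ...111.222.333.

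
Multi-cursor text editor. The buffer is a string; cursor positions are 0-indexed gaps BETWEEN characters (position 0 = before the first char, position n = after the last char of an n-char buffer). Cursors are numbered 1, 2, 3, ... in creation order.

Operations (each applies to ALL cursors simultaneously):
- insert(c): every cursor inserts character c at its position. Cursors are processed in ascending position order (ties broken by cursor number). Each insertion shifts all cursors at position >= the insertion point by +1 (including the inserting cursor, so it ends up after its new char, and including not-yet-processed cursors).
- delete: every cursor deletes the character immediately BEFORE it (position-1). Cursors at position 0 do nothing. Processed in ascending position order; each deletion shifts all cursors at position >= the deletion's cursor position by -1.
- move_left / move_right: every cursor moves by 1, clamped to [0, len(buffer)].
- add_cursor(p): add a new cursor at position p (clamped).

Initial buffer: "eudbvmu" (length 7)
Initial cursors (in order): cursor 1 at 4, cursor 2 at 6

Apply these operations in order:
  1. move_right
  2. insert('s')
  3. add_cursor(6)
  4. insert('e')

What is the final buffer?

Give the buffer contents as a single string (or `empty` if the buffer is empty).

Answer: eudbvseemuse

Derivation:
After op 1 (move_right): buffer="eudbvmu" (len 7), cursors c1@5 c2@7, authorship .......
After op 2 (insert('s')): buffer="eudbvsmus" (len 9), cursors c1@6 c2@9, authorship .....1..2
After op 3 (add_cursor(6)): buffer="eudbvsmus" (len 9), cursors c1@6 c3@6 c2@9, authorship .....1..2
After op 4 (insert('e')): buffer="eudbvseemuse" (len 12), cursors c1@8 c3@8 c2@12, authorship .....113..22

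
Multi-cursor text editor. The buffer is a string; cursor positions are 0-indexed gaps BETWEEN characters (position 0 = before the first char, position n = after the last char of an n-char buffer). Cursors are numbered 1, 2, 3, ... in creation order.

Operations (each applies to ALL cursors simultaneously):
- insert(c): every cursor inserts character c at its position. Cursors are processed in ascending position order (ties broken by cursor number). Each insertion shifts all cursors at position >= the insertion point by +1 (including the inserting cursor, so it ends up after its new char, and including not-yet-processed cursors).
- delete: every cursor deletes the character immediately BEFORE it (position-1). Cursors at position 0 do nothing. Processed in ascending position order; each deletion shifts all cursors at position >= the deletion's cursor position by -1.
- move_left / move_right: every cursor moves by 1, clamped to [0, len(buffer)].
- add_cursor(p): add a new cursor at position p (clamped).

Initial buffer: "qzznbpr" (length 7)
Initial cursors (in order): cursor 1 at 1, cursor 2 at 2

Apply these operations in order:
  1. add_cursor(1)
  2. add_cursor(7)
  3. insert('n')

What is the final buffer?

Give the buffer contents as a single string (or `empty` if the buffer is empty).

Answer: qnnznznbprn

Derivation:
After op 1 (add_cursor(1)): buffer="qzznbpr" (len 7), cursors c1@1 c3@1 c2@2, authorship .......
After op 2 (add_cursor(7)): buffer="qzznbpr" (len 7), cursors c1@1 c3@1 c2@2 c4@7, authorship .......
After op 3 (insert('n')): buffer="qnnznznbprn" (len 11), cursors c1@3 c3@3 c2@5 c4@11, authorship .13.2.....4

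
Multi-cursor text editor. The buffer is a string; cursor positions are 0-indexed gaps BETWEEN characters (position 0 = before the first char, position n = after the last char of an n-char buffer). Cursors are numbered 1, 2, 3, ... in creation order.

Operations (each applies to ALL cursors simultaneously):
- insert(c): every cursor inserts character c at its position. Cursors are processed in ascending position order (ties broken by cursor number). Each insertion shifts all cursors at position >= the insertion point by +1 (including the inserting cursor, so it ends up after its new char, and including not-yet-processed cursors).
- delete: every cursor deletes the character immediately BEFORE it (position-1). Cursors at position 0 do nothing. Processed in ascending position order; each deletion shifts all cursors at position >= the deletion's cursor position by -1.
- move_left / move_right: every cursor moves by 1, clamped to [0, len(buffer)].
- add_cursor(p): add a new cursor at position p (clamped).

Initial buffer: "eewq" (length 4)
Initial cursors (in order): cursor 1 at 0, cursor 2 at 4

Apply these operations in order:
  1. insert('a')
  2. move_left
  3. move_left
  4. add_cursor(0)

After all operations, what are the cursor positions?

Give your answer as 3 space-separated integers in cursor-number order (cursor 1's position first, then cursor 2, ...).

After op 1 (insert('a')): buffer="aeewqa" (len 6), cursors c1@1 c2@6, authorship 1....2
After op 2 (move_left): buffer="aeewqa" (len 6), cursors c1@0 c2@5, authorship 1....2
After op 3 (move_left): buffer="aeewqa" (len 6), cursors c1@0 c2@4, authorship 1....2
After op 4 (add_cursor(0)): buffer="aeewqa" (len 6), cursors c1@0 c3@0 c2@4, authorship 1....2

Answer: 0 4 0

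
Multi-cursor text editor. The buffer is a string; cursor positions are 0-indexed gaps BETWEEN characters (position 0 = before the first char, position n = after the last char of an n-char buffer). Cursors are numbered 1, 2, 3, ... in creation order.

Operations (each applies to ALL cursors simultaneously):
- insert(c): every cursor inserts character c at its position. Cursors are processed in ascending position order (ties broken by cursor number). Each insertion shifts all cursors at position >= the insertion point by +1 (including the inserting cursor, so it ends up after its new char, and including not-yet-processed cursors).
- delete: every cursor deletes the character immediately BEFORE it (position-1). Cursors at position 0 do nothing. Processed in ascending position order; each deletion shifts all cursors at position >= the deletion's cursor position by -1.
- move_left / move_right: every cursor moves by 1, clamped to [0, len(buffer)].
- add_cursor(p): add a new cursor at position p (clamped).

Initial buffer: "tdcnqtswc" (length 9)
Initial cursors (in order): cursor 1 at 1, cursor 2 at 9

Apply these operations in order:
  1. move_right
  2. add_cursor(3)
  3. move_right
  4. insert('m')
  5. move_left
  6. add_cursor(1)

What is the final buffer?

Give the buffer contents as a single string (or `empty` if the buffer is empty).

Answer: tdcmnmqtswcm

Derivation:
After op 1 (move_right): buffer="tdcnqtswc" (len 9), cursors c1@2 c2@9, authorship .........
After op 2 (add_cursor(3)): buffer="tdcnqtswc" (len 9), cursors c1@2 c3@3 c2@9, authorship .........
After op 3 (move_right): buffer="tdcnqtswc" (len 9), cursors c1@3 c3@4 c2@9, authorship .........
After op 4 (insert('m')): buffer="tdcmnmqtswcm" (len 12), cursors c1@4 c3@6 c2@12, authorship ...1.3.....2
After op 5 (move_left): buffer="tdcmnmqtswcm" (len 12), cursors c1@3 c3@5 c2@11, authorship ...1.3.....2
After op 6 (add_cursor(1)): buffer="tdcmnmqtswcm" (len 12), cursors c4@1 c1@3 c3@5 c2@11, authorship ...1.3.....2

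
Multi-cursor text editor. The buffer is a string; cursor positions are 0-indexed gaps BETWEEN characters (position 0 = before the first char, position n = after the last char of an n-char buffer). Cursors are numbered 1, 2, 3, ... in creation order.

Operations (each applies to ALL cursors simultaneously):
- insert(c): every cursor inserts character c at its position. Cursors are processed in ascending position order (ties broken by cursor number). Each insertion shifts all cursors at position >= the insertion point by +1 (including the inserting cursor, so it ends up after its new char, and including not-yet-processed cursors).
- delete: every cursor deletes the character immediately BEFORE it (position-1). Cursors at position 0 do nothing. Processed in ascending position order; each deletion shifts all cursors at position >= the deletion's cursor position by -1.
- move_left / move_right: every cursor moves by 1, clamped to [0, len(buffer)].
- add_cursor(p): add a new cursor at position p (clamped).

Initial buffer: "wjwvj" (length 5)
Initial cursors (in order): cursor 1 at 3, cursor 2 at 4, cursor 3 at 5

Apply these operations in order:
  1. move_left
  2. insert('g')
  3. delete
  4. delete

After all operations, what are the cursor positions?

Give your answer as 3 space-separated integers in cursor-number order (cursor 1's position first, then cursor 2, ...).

After op 1 (move_left): buffer="wjwvj" (len 5), cursors c1@2 c2@3 c3@4, authorship .....
After op 2 (insert('g')): buffer="wjgwgvgj" (len 8), cursors c1@3 c2@5 c3@7, authorship ..1.2.3.
After op 3 (delete): buffer="wjwvj" (len 5), cursors c1@2 c2@3 c3@4, authorship .....
After op 4 (delete): buffer="wj" (len 2), cursors c1@1 c2@1 c3@1, authorship ..

Answer: 1 1 1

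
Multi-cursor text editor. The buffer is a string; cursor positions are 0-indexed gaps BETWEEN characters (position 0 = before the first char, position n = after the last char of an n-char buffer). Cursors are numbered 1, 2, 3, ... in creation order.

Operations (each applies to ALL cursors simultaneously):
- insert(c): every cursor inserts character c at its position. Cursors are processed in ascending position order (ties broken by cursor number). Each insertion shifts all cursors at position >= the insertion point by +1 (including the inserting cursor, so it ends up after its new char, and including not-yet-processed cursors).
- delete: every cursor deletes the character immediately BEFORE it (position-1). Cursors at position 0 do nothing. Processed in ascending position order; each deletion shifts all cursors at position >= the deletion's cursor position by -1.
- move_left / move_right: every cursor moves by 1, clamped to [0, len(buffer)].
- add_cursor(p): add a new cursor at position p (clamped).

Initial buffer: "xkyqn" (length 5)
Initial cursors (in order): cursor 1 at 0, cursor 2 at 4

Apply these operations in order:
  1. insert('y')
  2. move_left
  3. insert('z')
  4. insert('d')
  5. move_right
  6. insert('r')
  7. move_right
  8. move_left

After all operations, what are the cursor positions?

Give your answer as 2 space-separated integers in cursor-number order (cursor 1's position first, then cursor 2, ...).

Answer: 4 12

Derivation:
After op 1 (insert('y')): buffer="yxkyqyn" (len 7), cursors c1@1 c2@6, authorship 1....2.
After op 2 (move_left): buffer="yxkyqyn" (len 7), cursors c1@0 c2@5, authorship 1....2.
After op 3 (insert('z')): buffer="zyxkyqzyn" (len 9), cursors c1@1 c2@7, authorship 11....22.
After op 4 (insert('d')): buffer="zdyxkyqzdyn" (len 11), cursors c1@2 c2@9, authorship 111....222.
After op 5 (move_right): buffer="zdyxkyqzdyn" (len 11), cursors c1@3 c2@10, authorship 111....222.
After op 6 (insert('r')): buffer="zdyrxkyqzdyrn" (len 13), cursors c1@4 c2@12, authorship 1111....2222.
After op 7 (move_right): buffer="zdyrxkyqzdyrn" (len 13), cursors c1@5 c2@13, authorship 1111....2222.
After op 8 (move_left): buffer="zdyrxkyqzdyrn" (len 13), cursors c1@4 c2@12, authorship 1111....2222.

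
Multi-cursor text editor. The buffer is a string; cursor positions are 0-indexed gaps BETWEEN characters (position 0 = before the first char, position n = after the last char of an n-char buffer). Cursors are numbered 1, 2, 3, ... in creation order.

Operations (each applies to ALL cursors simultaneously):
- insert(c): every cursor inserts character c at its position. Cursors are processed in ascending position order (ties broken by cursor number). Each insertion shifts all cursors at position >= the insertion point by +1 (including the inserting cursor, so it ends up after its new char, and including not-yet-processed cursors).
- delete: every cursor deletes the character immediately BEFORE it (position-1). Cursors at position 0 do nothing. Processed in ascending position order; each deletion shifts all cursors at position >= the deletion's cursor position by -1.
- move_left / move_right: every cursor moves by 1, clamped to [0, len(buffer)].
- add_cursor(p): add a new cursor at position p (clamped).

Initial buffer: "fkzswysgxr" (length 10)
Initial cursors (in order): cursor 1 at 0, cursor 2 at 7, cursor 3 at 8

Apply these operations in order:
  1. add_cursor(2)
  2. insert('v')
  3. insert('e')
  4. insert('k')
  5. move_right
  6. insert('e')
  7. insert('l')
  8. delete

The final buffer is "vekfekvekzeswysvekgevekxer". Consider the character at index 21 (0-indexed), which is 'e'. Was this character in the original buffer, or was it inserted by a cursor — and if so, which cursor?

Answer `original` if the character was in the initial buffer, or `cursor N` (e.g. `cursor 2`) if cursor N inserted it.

After op 1 (add_cursor(2)): buffer="fkzswysgxr" (len 10), cursors c1@0 c4@2 c2@7 c3@8, authorship ..........
After op 2 (insert('v')): buffer="vfkvzswysvgvxr" (len 14), cursors c1@1 c4@4 c2@10 c3@12, authorship 1..4.....2.3..
After op 3 (insert('e')): buffer="vefkvezswysvegvexr" (len 18), cursors c1@2 c4@6 c2@13 c3@16, authorship 11..44.....22.33..
After op 4 (insert('k')): buffer="vekfkvekzswysvekgvekxr" (len 22), cursors c1@3 c4@8 c2@16 c3@20, authorship 111..444.....222.333..
After op 5 (move_right): buffer="vekfkvekzswysvekgvekxr" (len 22), cursors c1@4 c4@9 c2@17 c3@21, authorship 111..444.....222.333..
After op 6 (insert('e')): buffer="vekfekvekzeswysvekgevekxer" (len 26), cursors c1@5 c4@11 c2@20 c3@25, authorship 111.1.444.4....222.2333.3.
After op 7 (insert('l')): buffer="vekfelkvekzelswysvekgelvekxelr" (len 30), cursors c1@6 c4@13 c2@23 c3@29, authorship 111.11.444.44....222.22333.33.
After op 8 (delete): buffer="vekfekvekzeswysvekgevekxer" (len 26), cursors c1@5 c4@11 c2@20 c3@25, authorship 111.1.444.4....222.2333.3.
Authorship (.=original, N=cursor N): 1 1 1 . 1 . 4 4 4 . 4 . . . . 2 2 2 . 2 3 3 3 . 3 .
Index 21: author = 3

Answer: cursor 3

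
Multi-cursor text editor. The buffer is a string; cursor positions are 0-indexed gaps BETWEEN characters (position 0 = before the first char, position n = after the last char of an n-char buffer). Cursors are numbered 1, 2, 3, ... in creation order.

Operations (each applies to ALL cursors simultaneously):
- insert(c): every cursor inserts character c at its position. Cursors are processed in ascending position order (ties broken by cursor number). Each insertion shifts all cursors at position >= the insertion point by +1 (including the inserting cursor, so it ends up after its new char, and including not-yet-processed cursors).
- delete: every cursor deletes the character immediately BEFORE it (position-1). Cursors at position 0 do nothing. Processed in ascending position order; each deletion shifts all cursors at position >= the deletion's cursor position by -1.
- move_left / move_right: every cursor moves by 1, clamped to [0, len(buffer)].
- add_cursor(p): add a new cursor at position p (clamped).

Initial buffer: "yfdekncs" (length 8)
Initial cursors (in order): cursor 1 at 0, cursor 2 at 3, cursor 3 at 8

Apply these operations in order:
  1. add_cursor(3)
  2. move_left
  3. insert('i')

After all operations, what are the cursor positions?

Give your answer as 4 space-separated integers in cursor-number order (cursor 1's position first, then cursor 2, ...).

After op 1 (add_cursor(3)): buffer="yfdekncs" (len 8), cursors c1@0 c2@3 c4@3 c3@8, authorship ........
After op 2 (move_left): buffer="yfdekncs" (len 8), cursors c1@0 c2@2 c4@2 c3@7, authorship ........
After op 3 (insert('i')): buffer="iyfiidekncis" (len 12), cursors c1@1 c2@5 c4@5 c3@11, authorship 1..24.....3.

Answer: 1 5 11 5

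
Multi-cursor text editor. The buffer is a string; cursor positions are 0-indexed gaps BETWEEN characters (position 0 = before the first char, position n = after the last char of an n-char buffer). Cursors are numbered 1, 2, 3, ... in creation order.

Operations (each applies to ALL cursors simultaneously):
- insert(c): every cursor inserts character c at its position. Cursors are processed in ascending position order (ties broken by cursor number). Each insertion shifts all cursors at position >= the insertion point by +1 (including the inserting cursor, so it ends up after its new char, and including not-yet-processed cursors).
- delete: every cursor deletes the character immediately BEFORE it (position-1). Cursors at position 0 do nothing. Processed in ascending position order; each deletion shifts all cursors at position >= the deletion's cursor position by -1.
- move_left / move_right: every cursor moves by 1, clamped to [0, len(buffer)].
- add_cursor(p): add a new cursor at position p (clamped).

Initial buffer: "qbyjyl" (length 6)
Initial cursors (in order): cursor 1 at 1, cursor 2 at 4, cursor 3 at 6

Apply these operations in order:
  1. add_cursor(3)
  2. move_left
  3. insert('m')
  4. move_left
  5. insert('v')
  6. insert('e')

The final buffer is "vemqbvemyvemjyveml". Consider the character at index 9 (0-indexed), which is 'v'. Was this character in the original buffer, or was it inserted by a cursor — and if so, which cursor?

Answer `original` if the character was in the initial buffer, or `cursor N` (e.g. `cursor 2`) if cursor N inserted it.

Answer: cursor 2

Derivation:
After op 1 (add_cursor(3)): buffer="qbyjyl" (len 6), cursors c1@1 c4@3 c2@4 c3@6, authorship ......
After op 2 (move_left): buffer="qbyjyl" (len 6), cursors c1@0 c4@2 c2@3 c3@5, authorship ......
After op 3 (insert('m')): buffer="mqbmymjyml" (len 10), cursors c1@1 c4@4 c2@6 c3@9, authorship 1..4.2..3.
After op 4 (move_left): buffer="mqbmymjyml" (len 10), cursors c1@0 c4@3 c2@5 c3@8, authorship 1..4.2..3.
After op 5 (insert('v')): buffer="vmqbvmyvmjyvml" (len 14), cursors c1@1 c4@5 c2@8 c3@12, authorship 11..44.22..33.
After op 6 (insert('e')): buffer="vemqbvemyvemjyveml" (len 18), cursors c1@2 c4@7 c2@11 c3@16, authorship 111..444.222..333.
Authorship (.=original, N=cursor N): 1 1 1 . . 4 4 4 . 2 2 2 . . 3 3 3 .
Index 9: author = 2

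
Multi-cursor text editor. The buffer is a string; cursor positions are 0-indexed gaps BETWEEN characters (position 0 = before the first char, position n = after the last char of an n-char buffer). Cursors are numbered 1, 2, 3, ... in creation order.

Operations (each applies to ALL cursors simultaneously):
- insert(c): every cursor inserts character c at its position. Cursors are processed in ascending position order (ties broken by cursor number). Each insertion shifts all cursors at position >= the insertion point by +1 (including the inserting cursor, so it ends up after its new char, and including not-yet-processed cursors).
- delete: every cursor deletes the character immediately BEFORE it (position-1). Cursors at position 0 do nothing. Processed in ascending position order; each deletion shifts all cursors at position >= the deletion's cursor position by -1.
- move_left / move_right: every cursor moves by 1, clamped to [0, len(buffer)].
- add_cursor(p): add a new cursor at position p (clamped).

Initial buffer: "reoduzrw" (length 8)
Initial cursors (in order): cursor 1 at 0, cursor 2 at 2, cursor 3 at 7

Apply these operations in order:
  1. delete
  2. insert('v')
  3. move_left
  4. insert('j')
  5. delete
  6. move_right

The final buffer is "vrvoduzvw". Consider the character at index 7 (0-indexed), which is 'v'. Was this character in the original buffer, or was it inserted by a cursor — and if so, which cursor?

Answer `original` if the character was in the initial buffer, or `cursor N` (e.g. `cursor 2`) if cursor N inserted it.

After op 1 (delete): buffer="roduzw" (len 6), cursors c1@0 c2@1 c3@5, authorship ......
After op 2 (insert('v')): buffer="vrvoduzvw" (len 9), cursors c1@1 c2@3 c3@8, authorship 1.2....3.
After op 3 (move_left): buffer="vrvoduzvw" (len 9), cursors c1@0 c2@2 c3@7, authorship 1.2....3.
After op 4 (insert('j')): buffer="jvrjvoduzjvw" (len 12), cursors c1@1 c2@4 c3@10, authorship 11.22....33.
After op 5 (delete): buffer="vrvoduzvw" (len 9), cursors c1@0 c2@2 c3@7, authorship 1.2....3.
After op 6 (move_right): buffer="vrvoduzvw" (len 9), cursors c1@1 c2@3 c3@8, authorship 1.2....3.
Authorship (.=original, N=cursor N): 1 . 2 . . . . 3 .
Index 7: author = 3

Answer: cursor 3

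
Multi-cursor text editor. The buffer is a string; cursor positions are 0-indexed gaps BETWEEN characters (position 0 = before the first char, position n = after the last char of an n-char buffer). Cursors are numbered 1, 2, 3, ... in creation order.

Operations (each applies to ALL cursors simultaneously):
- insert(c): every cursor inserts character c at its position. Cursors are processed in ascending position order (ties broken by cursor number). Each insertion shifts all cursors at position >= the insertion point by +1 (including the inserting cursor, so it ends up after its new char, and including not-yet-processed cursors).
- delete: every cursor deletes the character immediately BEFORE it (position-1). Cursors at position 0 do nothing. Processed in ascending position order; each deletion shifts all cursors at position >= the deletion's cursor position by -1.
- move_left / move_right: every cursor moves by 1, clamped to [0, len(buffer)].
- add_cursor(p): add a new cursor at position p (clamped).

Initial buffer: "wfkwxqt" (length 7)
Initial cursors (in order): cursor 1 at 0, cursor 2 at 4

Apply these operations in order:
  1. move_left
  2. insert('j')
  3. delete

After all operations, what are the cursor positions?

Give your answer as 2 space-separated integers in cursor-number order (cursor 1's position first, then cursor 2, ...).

Answer: 0 3

Derivation:
After op 1 (move_left): buffer="wfkwxqt" (len 7), cursors c1@0 c2@3, authorship .......
After op 2 (insert('j')): buffer="jwfkjwxqt" (len 9), cursors c1@1 c2@5, authorship 1...2....
After op 3 (delete): buffer="wfkwxqt" (len 7), cursors c1@0 c2@3, authorship .......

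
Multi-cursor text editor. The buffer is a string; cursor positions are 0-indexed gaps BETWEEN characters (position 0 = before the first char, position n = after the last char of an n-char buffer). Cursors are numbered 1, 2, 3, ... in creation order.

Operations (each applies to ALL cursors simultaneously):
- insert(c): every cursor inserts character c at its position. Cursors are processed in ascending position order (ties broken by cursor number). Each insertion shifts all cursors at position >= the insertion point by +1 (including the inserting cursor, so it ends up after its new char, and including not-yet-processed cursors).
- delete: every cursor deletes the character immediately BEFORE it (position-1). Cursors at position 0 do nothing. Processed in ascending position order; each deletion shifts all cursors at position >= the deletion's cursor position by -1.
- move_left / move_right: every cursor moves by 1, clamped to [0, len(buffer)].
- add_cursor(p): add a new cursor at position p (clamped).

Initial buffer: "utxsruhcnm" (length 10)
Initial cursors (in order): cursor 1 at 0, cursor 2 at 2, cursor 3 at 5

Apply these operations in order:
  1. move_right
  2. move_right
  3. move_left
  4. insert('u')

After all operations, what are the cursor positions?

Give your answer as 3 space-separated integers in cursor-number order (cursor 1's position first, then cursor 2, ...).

Answer: 2 5 9

Derivation:
After op 1 (move_right): buffer="utxsruhcnm" (len 10), cursors c1@1 c2@3 c3@6, authorship ..........
After op 2 (move_right): buffer="utxsruhcnm" (len 10), cursors c1@2 c2@4 c3@7, authorship ..........
After op 3 (move_left): buffer="utxsruhcnm" (len 10), cursors c1@1 c2@3 c3@6, authorship ..........
After op 4 (insert('u')): buffer="uutxusruuhcnm" (len 13), cursors c1@2 c2@5 c3@9, authorship .1..2...3....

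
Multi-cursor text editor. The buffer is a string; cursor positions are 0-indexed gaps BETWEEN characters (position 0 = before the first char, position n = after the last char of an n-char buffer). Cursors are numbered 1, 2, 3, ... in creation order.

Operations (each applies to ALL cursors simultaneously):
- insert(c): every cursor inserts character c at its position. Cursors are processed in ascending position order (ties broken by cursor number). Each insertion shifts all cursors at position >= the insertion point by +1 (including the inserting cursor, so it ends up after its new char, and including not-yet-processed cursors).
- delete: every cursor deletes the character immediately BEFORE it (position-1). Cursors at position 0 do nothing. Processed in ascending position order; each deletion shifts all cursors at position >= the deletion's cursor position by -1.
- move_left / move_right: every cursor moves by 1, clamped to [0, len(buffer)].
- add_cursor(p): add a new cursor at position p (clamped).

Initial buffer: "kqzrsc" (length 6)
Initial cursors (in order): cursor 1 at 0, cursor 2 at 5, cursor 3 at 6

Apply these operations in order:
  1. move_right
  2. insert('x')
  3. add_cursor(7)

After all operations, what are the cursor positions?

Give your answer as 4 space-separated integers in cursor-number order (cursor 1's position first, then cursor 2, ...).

After op 1 (move_right): buffer="kqzrsc" (len 6), cursors c1@1 c2@6 c3@6, authorship ......
After op 2 (insert('x')): buffer="kxqzrscxx" (len 9), cursors c1@2 c2@9 c3@9, authorship .1.....23
After op 3 (add_cursor(7)): buffer="kxqzrscxx" (len 9), cursors c1@2 c4@7 c2@9 c3@9, authorship .1.....23

Answer: 2 9 9 7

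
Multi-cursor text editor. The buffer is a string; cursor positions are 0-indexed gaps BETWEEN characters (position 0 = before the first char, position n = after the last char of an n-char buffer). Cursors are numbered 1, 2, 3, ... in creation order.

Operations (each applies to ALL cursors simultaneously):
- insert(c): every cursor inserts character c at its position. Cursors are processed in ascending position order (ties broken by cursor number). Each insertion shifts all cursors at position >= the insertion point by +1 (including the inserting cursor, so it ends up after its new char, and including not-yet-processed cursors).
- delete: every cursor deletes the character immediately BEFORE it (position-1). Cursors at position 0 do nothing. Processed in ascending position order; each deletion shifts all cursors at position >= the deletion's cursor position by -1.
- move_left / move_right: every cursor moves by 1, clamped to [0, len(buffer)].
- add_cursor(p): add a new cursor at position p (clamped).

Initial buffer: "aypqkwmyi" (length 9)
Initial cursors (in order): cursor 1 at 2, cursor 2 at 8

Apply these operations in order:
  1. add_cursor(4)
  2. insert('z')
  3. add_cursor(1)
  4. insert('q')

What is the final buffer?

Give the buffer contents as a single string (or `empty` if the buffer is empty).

Answer: aqyzqpqzqkwmyzqi

Derivation:
After op 1 (add_cursor(4)): buffer="aypqkwmyi" (len 9), cursors c1@2 c3@4 c2@8, authorship .........
After op 2 (insert('z')): buffer="ayzpqzkwmyzi" (len 12), cursors c1@3 c3@6 c2@11, authorship ..1..3....2.
After op 3 (add_cursor(1)): buffer="ayzpqzkwmyzi" (len 12), cursors c4@1 c1@3 c3@6 c2@11, authorship ..1..3....2.
After op 4 (insert('q')): buffer="aqyzqpqzqkwmyzqi" (len 16), cursors c4@2 c1@5 c3@9 c2@15, authorship .4.11..33....22.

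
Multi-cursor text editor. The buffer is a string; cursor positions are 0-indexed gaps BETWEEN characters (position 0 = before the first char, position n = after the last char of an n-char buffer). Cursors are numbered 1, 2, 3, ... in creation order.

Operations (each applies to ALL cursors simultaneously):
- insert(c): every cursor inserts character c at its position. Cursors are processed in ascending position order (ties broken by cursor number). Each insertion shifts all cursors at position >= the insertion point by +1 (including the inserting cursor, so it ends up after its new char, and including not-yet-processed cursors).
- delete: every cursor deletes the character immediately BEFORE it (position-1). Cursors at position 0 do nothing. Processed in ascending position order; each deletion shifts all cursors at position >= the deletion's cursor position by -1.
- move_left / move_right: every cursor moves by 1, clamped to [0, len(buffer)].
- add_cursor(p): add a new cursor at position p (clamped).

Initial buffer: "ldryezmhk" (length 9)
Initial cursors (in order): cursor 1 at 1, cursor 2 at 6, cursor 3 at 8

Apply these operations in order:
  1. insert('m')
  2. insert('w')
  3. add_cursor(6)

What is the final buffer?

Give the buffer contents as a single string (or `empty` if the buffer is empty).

After op 1 (insert('m')): buffer="lmdryezmmhmk" (len 12), cursors c1@2 c2@8 c3@11, authorship .1.....2..3.
After op 2 (insert('w')): buffer="lmwdryezmwmhmwk" (len 15), cursors c1@3 c2@10 c3@14, authorship .11.....22..33.
After op 3 (add_cursor(6)): buffer="lmwdryezmwmhmwk" (len 15), cursors c1@3 c4@6 c2@10 c3@14, authorship .11.....22..33.

Answer: lmwdryezmwmhmwk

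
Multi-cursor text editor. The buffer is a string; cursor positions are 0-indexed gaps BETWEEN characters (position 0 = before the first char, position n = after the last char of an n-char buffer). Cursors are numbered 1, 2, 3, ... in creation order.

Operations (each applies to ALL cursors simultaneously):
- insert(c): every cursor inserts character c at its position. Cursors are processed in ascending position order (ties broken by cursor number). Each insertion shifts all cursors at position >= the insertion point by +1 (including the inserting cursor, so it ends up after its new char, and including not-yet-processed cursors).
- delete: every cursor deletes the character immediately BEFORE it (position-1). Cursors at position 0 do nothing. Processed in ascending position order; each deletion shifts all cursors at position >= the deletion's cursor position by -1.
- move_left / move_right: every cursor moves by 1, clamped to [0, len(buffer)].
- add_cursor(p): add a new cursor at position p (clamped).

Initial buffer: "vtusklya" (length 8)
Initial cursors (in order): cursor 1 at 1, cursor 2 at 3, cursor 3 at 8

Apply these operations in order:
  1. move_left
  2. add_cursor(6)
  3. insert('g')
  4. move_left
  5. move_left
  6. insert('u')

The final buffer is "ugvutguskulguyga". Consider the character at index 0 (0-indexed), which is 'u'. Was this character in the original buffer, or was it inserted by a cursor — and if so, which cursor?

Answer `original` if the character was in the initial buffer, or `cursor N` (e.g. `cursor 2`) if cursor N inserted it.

Answer: cursor 1

Derivation:
After op 1 (move_left): buffer="vtusklya" (len 8), cursors c1@0 c2@2 c3@7, authorship ........
After op 2 (add_cursor(6)): buffer="vtusklya" (len 8), cursors c1@0 c2@2 c4@6 c3@7, authorship ........
After op 3 (insert('g')): buffer="gvtgusklgyga" (len 12), cursors c1@1 c2@4 c4@9 c3@11, authorship 1..2....4.3.
After op 4 (move_left): buffer="gvtgusklgyga" (len 12), cursors c1@0 c2@3 c4@8 c3@10, authorship 1..2....4.3.
After op 5 (move_left): buffer="gvtgusklgyga" (len 12), cursors c1@0 c2@2 c4@7 c3@9, authorship 1..2....4.3.
After op 6 (insert('u')): buffer="ugvutguskulguyga" (len 16), cursors c1@1 c2@4 c4@10 c3@13, authorship 11.2.2...4.43.3.
Authorship (.=original, N=cursor N): 1 1 . 2 . 2 . . . 4 . 4 3 . 3 .
Index 0: author = 1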